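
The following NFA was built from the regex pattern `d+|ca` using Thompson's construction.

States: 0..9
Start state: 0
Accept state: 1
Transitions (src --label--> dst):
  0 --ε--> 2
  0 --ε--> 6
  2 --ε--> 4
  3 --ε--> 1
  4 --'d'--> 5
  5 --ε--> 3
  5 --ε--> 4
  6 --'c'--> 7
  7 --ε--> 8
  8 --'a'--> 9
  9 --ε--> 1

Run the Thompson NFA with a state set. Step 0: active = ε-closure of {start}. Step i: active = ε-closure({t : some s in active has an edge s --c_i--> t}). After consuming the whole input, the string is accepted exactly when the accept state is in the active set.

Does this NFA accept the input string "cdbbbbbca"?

initial (ε-close {0}): {0,2,4,6}
'c' @ 1: {7,8}
'd' @ 2: {}  — no active states
rest 'bbbbbca' ignored (set empty)
final: {}; accept 1 not in set

Answer: REJECT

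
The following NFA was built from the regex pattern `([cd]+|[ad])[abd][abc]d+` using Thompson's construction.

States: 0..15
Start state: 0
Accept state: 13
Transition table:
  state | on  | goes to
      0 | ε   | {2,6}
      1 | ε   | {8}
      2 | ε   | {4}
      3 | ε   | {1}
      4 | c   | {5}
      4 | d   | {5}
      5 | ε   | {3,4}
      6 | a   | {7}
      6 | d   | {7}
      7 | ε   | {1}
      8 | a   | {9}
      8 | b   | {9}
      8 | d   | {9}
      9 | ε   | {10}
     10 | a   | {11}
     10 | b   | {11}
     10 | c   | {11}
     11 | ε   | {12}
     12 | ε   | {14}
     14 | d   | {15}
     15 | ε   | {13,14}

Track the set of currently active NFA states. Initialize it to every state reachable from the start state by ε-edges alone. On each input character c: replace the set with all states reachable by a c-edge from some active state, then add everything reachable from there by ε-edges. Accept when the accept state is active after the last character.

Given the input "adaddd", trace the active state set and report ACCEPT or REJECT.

start: ε-closure({0}) = {0,2,4,6}
'a' @ 1: {1,7,8}
'd' @ 2: {9,10}
'a' @ 3: {11,12,14}
'd' @ 4: {13,14,15}  [accepting]
'd' @ 5: {13,14,15}  [accepting]
'd' @ 6: {13,14,15}  [accepting]
final: {13,14,15}; accept 13 in set

Answer: ACCEPT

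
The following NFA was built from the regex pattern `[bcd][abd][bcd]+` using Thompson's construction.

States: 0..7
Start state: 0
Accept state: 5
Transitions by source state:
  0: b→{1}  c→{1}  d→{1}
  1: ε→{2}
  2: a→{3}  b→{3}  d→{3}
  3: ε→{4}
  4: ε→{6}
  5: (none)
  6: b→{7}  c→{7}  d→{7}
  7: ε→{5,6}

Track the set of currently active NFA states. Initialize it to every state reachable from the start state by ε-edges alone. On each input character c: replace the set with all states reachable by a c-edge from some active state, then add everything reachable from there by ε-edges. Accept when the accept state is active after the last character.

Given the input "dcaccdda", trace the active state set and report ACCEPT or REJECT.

Answer: REJECT

Steps:
initial (ε-close {0}): {0}
'd' @ 1: {1,2}
'c' @ 2: {}  — no active states
rest 'accdda' ignored (set empty)
end set {} — state 5 not in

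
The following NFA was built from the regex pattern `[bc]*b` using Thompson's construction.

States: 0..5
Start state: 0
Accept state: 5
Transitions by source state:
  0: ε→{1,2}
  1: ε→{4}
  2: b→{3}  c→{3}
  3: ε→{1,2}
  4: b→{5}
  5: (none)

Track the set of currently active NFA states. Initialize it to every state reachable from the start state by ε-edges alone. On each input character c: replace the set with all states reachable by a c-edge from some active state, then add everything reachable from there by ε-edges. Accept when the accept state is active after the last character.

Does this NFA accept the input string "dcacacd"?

initial (ε-close {0}): {0,1,2,4}
'd' @ 1: {}  — no active states
rest 'cacacd' ignored (set empty)
final: {}; accept 5 not in set

Answer: REJECT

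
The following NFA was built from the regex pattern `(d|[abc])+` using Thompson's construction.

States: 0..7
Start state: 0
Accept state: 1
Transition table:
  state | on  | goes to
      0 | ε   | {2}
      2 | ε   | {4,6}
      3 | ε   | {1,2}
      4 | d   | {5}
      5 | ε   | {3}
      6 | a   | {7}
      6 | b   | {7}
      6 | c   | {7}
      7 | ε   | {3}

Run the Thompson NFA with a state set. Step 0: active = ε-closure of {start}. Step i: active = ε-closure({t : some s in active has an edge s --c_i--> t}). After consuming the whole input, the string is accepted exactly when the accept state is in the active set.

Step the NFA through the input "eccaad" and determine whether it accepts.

Answer: REJECT

Trace:
start: ε-closure({0}) = {0,2,4,6}
'e' @ 1: {}  — state set empty
rest 'ccaad' ignored (set empty)
final: {}; accept 1 not in set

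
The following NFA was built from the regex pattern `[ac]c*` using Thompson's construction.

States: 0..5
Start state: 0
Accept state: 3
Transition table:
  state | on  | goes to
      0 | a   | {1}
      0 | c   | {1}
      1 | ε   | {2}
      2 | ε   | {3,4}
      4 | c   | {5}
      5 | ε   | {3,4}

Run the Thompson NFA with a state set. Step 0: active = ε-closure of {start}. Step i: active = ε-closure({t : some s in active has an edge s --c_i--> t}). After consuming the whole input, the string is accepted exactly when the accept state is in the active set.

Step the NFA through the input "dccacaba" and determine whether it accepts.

Answer: REJECT

Derivation:
initial (ε-close {0}): {0}
'd' @ 1: {}  — dead — no transitions
rest 'ccacaba' ignored (set empty)
final: {}; accept 3 not in set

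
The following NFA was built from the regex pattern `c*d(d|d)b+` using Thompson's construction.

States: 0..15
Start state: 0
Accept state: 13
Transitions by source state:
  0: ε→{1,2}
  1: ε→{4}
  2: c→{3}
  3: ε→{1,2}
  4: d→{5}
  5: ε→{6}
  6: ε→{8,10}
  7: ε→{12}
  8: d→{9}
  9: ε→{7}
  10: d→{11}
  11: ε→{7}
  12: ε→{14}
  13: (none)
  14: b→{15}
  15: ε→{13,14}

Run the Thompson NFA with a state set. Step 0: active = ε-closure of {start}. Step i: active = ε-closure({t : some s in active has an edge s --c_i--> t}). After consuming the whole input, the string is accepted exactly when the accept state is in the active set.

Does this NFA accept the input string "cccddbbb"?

Answer: ACCEPT

Trace:
start: ε-closure({0}) = {0,1,2,4}
'c' @ 1: {1,2,3,4}
'c' @ 2: {1,2,3,4}
'c' @ 3: {1,2,3,4}
'd' @ 4: {5,6,8,10}
'd' @ 5: {7,9,11,12,14}
'b' @ 6: {13,14,15}  (accept∈set)
'b' @ 7: {13,14,15}  (accept∈set)
'b' @ 8: {13,14,15}  (accept∈set)
after full input: {13,14,15}  (accept=13 in)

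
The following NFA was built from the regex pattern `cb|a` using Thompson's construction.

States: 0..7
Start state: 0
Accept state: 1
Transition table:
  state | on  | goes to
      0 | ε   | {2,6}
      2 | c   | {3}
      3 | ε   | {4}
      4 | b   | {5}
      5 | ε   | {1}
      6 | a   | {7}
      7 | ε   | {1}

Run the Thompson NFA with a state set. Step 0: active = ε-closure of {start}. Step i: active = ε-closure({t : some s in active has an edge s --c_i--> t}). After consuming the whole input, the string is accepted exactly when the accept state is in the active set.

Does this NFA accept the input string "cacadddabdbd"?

S₀ = ε-closure({0}) = {0,2,6}
'c' @ 1: {3,4}
'a' @ 2: {}  — no active states
rest 'cadddabdbd' ignored (set empty)
final: {}; accept 1 not in set

Answer: REJECT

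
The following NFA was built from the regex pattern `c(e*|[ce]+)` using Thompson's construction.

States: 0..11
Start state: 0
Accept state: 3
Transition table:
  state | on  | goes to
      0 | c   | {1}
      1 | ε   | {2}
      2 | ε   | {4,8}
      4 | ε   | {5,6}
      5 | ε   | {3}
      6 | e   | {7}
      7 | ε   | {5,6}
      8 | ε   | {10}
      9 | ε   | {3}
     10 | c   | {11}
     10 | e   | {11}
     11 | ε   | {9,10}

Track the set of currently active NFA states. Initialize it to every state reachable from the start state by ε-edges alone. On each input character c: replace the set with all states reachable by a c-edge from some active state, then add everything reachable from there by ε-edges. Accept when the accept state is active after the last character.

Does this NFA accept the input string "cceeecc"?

Answer: ACCEPT

Trace:
start: ε-closure({0}) = {0}
'c' @ 1: {1,2,3,4,5,6,8,10}  ✓accept
'c' @ 2: {3,9,10,11}  ✓accept
'e' @ 3: {3,9,10,11}  ✓accept
'e' @ 4: {3,9,10,11}  ✓accept
'e' @ 5: {3,9,10,11}  ✓accept
'c' @ 6: {3,9,10,11}  ✓accept
'c' @ 7: {3,9,10,11}  ✓accept
final: {3,9,10,11}; accept 3 in set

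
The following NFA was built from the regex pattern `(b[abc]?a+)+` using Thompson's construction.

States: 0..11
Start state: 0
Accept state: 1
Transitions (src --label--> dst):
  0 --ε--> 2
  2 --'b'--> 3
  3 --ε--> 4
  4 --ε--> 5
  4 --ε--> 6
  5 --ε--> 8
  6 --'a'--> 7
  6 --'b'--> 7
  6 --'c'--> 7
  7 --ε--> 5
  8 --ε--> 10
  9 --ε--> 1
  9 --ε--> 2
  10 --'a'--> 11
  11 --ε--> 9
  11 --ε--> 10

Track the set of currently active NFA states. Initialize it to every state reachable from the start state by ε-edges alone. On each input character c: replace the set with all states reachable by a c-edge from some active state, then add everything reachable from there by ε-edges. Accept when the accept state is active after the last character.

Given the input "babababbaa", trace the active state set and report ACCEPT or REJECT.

Answer: ACCEPT

Derivation:
initial (ε-close {0}): {0,2}
'b' @ 1: {3,4,5,6,8,10}
'a' @ 2: {1,2,5,7,8,9,10,11}  [accepting]
'b' @ 3: {3,4,5,6,8,10}
'a' @ 4: {1,2,5,7,8,9,10,11}  [accepting]
'b' @ 5: {3,4,5,6,8,10}
'a' @ 6: {1,2,5,7,8,9,10,11}  [accepting]
'b' @ 7: {3,4,5,6,8,10}
'b' @ 8: {5,7,8,10}
'a' @ 9: {1,2,9,10,11}  [accepting]
'a' @ 10: {1,2,9,10,11}  [accepting]
final: {1,2,9,10,11}; accept 1 in set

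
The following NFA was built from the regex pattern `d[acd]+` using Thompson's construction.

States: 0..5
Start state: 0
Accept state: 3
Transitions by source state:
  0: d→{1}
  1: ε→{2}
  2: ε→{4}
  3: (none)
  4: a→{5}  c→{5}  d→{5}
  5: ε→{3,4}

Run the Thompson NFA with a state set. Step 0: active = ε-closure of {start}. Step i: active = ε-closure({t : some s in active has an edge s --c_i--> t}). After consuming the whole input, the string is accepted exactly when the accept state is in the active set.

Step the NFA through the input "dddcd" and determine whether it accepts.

initial (ε-close {0}): {0}
'd' @ 1: {1,2,4}
'd' @ 2: {3,4,5}  [accepting]
'd' @ 3: {3,4,5}  [accepting]
'c' @ 4: {3,4,5}  [accepting]
'd' @ 5: {3,4,5}  [accepting]
final: {3,4,5}; accept 3 in set

Answer: ACCEPT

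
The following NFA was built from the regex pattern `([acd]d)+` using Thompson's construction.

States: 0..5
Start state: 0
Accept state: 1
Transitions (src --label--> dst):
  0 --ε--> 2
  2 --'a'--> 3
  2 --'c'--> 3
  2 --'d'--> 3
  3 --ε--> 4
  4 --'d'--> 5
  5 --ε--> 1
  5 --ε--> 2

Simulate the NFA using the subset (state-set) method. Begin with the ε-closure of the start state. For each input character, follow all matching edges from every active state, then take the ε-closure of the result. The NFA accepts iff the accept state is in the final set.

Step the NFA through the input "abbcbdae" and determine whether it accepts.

initial (ε-close {0}): {0,2}
'a' @ 1: {3,4}
'b' @ 2: {}  — no active states
rest 'bcbdae' ignored (set empty)
end set {} — state 1 not in

Answer: REJECT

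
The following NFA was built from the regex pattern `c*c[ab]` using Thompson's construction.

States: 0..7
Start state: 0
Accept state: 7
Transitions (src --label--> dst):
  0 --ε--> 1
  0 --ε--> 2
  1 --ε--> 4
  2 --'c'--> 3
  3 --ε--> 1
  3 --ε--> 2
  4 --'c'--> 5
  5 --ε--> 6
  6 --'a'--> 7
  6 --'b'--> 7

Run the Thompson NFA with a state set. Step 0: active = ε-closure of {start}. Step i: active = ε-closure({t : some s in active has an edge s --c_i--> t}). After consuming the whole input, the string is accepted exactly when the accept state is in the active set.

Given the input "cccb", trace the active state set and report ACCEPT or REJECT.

start: ε-closure({0}) = {0,1,2,4}
'c' @ 1: {1,2,3,4,5,6}
'c' @ 2: {1,2,3,4,5,6}
'c' @ 3: {1,2,3,4,5,6}
'b' @ 4: {7}  (accept∈set)
end set {7} — state 7 in

Answer: ACCEPT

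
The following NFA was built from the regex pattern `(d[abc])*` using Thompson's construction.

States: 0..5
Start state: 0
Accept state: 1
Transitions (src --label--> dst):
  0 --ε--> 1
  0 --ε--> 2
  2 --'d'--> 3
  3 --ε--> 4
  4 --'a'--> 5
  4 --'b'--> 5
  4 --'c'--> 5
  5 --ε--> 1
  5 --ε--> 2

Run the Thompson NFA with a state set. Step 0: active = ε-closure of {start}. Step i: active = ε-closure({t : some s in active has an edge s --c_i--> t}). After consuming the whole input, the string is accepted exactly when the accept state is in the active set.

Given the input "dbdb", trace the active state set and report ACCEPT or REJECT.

Answer: ACCEPT

Trace:
initial (ε-close {0}): {0,1,2}
'd' @ 1: {3,4}
'b' @ 2: {1,2,5}  ✓accept
'd' @ 3: {3,4}
'b' @ 4: {1,2,5}  ✓accept
final: {1,2,5}; accept 1 in set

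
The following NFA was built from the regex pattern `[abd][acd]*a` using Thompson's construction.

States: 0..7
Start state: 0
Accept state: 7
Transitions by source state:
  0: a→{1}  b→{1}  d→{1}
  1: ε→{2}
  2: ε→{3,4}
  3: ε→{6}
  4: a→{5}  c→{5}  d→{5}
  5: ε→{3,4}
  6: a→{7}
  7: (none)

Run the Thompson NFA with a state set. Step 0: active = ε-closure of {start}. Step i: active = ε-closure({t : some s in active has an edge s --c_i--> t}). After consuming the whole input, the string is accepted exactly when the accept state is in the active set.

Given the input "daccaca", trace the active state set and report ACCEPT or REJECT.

start: ε-closure({0}) = {0}
'd' @ 1: {1,2,3,4,6}
'a' @ 2: {3,4,5,6,7}  (accept∈set)
'c' @ 3: {3,4,5,6}
'c' @ 4: {3,4,5,6}
'a' @ 5: {3,4,5,6,7}  (accept∈set)
'c' @ 6: {3,4,5,6}
'a' @ 7: {3,4,5,6,7}  (accept∈set)
end set {3,4,5,6,7} — state 7 in

Answer: ACCEPT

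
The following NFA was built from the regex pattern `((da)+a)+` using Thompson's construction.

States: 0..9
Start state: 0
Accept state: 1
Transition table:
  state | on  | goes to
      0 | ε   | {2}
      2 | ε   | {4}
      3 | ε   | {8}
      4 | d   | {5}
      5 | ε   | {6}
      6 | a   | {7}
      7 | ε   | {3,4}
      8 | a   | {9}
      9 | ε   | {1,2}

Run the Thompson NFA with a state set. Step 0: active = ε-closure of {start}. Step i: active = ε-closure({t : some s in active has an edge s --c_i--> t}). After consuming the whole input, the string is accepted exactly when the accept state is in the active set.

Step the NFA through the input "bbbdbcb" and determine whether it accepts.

Answer: REJECT

Trace:
initial (ε-close {0}): {0,2,4}
'b' @ 1: {}  — no active states
rest 'bbdbcb' ignored (set empty)
final: {}; accept 1 not in set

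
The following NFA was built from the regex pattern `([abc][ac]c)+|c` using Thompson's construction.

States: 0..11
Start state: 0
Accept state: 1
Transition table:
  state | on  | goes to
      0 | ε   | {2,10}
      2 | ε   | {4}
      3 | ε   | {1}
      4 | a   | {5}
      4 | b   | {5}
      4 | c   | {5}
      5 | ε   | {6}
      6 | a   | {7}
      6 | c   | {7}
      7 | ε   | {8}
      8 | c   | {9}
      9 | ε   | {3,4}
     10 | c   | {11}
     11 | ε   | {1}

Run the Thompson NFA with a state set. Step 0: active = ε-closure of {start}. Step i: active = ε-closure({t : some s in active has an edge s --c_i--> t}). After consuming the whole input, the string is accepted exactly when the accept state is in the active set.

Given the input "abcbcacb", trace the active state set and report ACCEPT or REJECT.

initial (ε-close {0}): {0,2,4,10}
'a' @ 1: {5,6}
'b' @ 2: {}  — dead — no transitions
rest 'cbcacb' ignored (set empty)
end set {} — state 1 not in

Answer: REJECT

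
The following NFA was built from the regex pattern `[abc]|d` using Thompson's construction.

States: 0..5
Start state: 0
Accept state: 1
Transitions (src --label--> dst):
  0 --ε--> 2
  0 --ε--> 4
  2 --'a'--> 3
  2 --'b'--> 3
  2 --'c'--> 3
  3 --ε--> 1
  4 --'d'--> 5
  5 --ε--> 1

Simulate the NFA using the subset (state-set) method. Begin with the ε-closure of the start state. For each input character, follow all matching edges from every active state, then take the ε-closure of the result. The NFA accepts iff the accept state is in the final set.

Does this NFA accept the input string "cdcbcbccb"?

Answer: REJECT

Trace:
start: ε-closure({0}) = {0,2,4}
'c' @ 1: {1,3}  ✓accept
'd' @ 2: {}  — state set empty
rest 'cbcbccb' ignored (set empty)
final: {}; accept 1 not in set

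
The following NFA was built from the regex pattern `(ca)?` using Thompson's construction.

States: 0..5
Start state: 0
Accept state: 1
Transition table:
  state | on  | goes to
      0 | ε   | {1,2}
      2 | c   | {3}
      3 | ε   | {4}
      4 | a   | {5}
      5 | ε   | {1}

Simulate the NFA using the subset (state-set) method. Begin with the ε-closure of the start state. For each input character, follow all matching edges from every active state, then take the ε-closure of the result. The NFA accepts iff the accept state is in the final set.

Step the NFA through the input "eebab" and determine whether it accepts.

Answer: REJECT

Steps:
S₀ = ε-closure({0}) = {0,1,2}
'e' @ 1: {}  — state set empty
rest 'ebab' ignored (set empty)
final: {}; accept 1 not in set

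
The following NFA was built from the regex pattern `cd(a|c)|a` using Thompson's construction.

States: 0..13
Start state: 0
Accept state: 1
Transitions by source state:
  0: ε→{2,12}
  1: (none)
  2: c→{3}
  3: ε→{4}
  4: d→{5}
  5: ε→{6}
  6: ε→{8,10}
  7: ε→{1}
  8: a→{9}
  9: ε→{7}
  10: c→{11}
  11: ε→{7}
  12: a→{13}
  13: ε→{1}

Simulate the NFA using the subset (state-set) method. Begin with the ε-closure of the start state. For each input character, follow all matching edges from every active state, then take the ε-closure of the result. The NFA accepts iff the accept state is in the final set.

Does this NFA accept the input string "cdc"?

initial (ε-close {0}): {0,2,12}
'c' @ 1: {3,4}
'd' @ 2: {5,6,8,10}
'c' @ 3: {1,7,11}  ✓accept
after full input: {1,7,11}  (accept=1 in)

Answer: ACCEPT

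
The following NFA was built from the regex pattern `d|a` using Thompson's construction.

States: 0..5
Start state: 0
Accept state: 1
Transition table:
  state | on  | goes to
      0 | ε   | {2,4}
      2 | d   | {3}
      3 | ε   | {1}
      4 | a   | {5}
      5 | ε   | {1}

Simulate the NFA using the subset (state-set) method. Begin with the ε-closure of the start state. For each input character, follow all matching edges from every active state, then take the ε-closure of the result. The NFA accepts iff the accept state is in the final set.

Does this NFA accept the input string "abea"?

start: ε-closure({0}) = {0,2,4}
'a' @ 1: {1,5}  ✓accept
'b' @ 2: {}  — state set empty
rest 'ea' ignored (set empty)
end set {} — state 1 not in

Answer: REJECT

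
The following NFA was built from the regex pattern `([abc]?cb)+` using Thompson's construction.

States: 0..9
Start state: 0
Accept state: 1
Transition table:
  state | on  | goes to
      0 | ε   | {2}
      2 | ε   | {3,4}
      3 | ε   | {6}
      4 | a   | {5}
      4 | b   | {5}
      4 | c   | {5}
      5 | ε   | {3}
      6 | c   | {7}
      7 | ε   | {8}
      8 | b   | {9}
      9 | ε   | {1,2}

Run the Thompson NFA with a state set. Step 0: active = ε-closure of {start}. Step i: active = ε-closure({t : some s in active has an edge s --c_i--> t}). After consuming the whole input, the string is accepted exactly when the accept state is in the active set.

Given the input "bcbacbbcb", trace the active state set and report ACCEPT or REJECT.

S₀ = ε-closure({0}) = {0,2,3,4,6}
'b' @ 1: {3,5,6}
'c' @ 2: {7,8}
'b' @ 3: {1,2,3,4,6,9}  ✓accept
'a' @ 4: {3,5,6}
'c' @ 5: {7,8}
'b' @ 6: {1,2,3,4,6,9}  ✓accept
'b' @ 7: {3,5,6}
'c' @ 8: {7,8}
'b' @ 9: {1,2,3,4,6,9}  ✓accept
after full input: {1,2,3,4,6,9}  (accept=1 in)

Answer: ACCEPT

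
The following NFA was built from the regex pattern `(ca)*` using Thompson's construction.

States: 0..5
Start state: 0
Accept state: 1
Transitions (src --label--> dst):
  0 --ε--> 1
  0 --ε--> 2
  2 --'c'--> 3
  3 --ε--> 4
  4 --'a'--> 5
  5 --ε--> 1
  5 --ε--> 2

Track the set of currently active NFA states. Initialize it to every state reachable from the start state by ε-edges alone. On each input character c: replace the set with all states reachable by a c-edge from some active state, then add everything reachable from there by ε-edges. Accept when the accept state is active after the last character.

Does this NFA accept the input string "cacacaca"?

start: ε-closure({0}) = {0,1,2}
'c' @ 1: {3,4}
'a' @ 2: {1,2,5}  [accepting]
'c' @ 3: {3,4}
'a' @ 4: {1,2,5}  [accepting]
'c' @ 5: {3,4}
'a' @ 6: {1,2,5}  [accepting]
'c' @ 7: {3,4}
'a' @ 8: {1,2,5}  [accepting]
end set {1,2,5} — state 1 in

Answer: ACCEPT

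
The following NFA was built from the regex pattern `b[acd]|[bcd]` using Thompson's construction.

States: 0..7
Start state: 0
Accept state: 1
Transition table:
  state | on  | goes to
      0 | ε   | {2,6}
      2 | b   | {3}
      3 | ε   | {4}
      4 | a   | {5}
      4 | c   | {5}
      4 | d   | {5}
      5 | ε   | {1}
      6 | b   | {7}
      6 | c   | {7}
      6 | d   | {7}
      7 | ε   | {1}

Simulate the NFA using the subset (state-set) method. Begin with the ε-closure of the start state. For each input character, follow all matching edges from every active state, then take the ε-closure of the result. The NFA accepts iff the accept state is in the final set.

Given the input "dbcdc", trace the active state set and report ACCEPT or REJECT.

start: ε-closure({0}) = {0,2,6}
'd' @ 1: {1,7}  (accept∈set)
'b' @ 2: {}  — dead — no transitions
rest 'cdc' ignored (set empty)
final: {}; accept 1 not in set

Answer: REJECT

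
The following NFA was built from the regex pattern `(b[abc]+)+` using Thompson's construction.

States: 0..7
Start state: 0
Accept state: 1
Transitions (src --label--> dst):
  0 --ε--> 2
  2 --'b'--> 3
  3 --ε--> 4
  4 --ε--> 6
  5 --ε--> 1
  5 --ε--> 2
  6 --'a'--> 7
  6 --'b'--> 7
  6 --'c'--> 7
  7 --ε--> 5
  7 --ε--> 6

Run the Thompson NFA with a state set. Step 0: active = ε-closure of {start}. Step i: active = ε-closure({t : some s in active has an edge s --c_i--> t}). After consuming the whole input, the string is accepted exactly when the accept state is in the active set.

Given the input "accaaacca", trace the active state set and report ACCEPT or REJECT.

start: ε-closure({0}) = {0,2}
'a' @ 1: {}  — state set empty
rest 'ccaaacca' ignored (set empty)
final: {}; accept 1 not in set

Answer: REJECT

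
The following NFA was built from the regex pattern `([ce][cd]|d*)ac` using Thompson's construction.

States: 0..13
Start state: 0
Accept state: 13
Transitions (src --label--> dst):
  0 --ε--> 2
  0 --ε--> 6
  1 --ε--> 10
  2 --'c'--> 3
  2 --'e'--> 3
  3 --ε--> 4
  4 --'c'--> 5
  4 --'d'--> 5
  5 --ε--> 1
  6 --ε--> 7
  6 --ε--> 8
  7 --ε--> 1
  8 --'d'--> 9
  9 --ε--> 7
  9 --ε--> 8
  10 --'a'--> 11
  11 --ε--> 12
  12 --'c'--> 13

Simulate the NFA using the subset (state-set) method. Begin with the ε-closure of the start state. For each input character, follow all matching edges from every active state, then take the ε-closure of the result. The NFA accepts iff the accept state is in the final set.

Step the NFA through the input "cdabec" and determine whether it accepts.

Answer: REJECT

Derivation:
S₀ = ε-closure({0}) = {0,1,2,6,7,8,10}
'c' @ 1: {3,4}
'd' @ 2: {1,5,10}
'a' @ 3: {11,12}
'b' @ 4: {}  — no active states
rest 'ec' ignored (set empty)
final: {}; accept 13 not in set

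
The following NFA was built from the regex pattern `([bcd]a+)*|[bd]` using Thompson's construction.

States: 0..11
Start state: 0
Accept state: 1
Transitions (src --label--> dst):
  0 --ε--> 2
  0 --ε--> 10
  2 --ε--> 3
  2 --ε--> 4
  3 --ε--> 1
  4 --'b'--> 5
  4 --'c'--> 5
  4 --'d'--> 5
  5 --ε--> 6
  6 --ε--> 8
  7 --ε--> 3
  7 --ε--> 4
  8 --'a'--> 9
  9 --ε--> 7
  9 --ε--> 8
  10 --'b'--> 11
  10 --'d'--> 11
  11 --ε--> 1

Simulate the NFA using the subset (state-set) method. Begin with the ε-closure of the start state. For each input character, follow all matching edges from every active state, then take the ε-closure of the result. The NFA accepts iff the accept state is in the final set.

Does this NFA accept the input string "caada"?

initial (ε-close {0}): {0,1,2,3,4,10}
'c' @ 1: {5,6,8}
'a' @ 2: {1,3,4,7,8,9}  (accept∈set)
'a' @ 3: {1,3,4,7,8,9}  (accept∈set)
'd' @ 4: {5,6,8}
'a' @ 5: {1,3,4,7,8,9}  (accept∈set)
end set {1,3,4,7,8,9} — state 1 in

Answer: ACCEPT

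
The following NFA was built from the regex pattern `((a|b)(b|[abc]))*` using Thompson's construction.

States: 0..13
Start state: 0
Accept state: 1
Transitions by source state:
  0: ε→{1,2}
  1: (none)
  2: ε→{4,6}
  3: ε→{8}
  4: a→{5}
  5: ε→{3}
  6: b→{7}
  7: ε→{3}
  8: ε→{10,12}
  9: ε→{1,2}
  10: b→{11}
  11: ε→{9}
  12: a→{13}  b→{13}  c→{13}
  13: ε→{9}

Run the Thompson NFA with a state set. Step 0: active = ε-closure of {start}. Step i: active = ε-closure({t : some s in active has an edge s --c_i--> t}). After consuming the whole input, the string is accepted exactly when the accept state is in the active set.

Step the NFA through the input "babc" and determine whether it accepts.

Answer: ACCEPT

Trace:
S₀ = ε-closure({0}) = {0,1,2,4,6}
'b' @ 1: {3,7,8,10,12}
'a' @ 2: {1,2,4,6,9,13}  [accepting]
'b' @ 3: {3,7,8,10,12}
'c' @ 4: {1,2,4,6,9,13}  [accepting]
end set {1,2,4,6,9,13} — state 1 in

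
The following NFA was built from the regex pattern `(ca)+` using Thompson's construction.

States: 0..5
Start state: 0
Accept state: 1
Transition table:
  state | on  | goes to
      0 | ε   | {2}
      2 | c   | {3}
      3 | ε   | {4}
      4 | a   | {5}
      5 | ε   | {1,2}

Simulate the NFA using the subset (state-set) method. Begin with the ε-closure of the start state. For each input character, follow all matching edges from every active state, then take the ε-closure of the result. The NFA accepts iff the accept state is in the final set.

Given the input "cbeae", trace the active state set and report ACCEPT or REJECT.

start: ε-closure({0}) = {0,2}
'c' @ 1: {3,4}
'b' @ 2: {}  — no active states
rest 'eae' ignored (set empty)
end set {} — state 1 not in

Answer: REJECT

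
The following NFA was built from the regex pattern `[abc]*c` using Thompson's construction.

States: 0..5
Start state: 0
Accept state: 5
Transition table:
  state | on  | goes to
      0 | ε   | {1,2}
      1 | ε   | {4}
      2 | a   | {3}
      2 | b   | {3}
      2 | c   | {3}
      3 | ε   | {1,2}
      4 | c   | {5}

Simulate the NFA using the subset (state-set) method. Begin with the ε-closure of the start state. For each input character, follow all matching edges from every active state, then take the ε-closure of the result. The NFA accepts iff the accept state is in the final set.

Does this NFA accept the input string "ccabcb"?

Answer: REJECT

Derivation:
initial (ε-close {0}): {0,1,2,4}
'c' @ 1: {1,2,3,4,5}  ✓accept
'c' @ 2: {1,2,3,4,5}  ✓accept
'a' @ 3: {1,2,3,4}
'b' @ 4: {1,2,3,4}
'c' @ 5: {1,2,3,4,5}  ✓accept
'b' @ 6: {1,2,3,4}
final: {1,2,3,4}; accept 5 not in set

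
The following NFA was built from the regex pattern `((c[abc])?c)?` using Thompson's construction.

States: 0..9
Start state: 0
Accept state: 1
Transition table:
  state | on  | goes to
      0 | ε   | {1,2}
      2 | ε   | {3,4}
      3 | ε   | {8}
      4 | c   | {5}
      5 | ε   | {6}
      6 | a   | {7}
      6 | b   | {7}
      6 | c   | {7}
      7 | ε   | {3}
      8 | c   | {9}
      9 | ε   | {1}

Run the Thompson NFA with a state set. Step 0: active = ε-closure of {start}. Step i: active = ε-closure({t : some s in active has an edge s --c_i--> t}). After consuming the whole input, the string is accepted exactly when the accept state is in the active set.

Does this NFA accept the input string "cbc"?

Answer: ACCEPT

Trace:
initial (ε-close {0}): {0,1,2,3,4,8}
'c' @ 1: {1,5,6,9}  (accept∈set)
'b' @ 2: {3,7,8}
'c' @ 3: {1,9}  (accept∈set)
final: {1,9}; accept 1 in set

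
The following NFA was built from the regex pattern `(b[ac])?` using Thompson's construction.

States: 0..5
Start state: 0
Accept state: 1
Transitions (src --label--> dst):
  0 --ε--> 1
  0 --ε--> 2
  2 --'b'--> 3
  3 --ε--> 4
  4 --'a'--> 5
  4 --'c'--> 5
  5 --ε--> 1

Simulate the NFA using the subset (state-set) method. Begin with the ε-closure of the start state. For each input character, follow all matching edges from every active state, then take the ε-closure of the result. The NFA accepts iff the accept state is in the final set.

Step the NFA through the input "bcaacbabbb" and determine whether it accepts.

Answer: REJECT

Trace:
S₀ = ε-closure({0}) = {0,1,2}
'b' @ 1: {3,4}
'c' @ 2: {1,5}  ✓accept
'a' @ 3: {}  — state set empty
rest 'acbabbb' ignored (set empty)
end set {} — state 1 not in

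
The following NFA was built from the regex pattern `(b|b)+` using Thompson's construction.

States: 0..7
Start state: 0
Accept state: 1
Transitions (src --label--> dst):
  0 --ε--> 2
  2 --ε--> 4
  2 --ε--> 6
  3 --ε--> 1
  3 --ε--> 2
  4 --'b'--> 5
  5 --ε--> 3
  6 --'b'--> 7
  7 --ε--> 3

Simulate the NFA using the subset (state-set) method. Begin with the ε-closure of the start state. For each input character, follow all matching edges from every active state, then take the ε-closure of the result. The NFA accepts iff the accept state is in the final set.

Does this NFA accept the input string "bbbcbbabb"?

Answer: REJECT

Derivation:
start: ε-closure({0}) = {0,2,4,6}
'b' @ 1: {1,2,3,4,5,6,7}  (accept∈set)
'b' @ 2: {1,2,3,4,5,6,7}  (accept∈set)
'b' @ 3: {1,2,3,4,5,6,7}  (accept∈set)
'c' @ 4: {}  — state set empty
rest 'bbabb' ignored (set empty)
after full input: {}  (accept=1 not in)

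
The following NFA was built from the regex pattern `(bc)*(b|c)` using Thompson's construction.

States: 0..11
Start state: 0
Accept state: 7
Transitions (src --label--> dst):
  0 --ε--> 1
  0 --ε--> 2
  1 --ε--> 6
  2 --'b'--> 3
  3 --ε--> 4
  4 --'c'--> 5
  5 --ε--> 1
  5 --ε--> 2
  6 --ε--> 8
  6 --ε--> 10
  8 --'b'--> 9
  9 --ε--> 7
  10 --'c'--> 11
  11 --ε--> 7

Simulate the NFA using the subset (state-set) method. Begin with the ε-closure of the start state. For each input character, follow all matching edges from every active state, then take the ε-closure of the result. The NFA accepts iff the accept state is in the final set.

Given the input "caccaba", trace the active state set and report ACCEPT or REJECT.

Answer: REJECT

Derivation:
start: ε-closure({0}) = {0,1,2,6,8,10}
'c' @ 1: {7,11}  (accept∈set)
'a' @ 2: {}  — state set empty
rest 'ccaba' ignored (set empty)
end set {} — state 7 not in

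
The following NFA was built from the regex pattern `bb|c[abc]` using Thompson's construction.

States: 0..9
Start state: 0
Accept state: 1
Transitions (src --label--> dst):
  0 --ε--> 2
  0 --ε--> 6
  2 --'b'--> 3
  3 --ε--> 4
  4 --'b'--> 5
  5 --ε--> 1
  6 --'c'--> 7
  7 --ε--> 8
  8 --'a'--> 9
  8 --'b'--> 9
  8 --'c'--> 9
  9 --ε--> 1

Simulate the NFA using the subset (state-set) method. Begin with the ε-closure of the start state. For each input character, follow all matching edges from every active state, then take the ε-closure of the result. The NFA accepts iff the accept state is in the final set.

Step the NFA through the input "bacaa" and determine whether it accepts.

Answer: REJECT

Steps:
initial (ε-close {0}): {0,2,6}
'b' @ 1: {3,4}
'a' @ 2: {}  — no active states
rest 'caa' ignored (set empty)
end set {} — state 1 not in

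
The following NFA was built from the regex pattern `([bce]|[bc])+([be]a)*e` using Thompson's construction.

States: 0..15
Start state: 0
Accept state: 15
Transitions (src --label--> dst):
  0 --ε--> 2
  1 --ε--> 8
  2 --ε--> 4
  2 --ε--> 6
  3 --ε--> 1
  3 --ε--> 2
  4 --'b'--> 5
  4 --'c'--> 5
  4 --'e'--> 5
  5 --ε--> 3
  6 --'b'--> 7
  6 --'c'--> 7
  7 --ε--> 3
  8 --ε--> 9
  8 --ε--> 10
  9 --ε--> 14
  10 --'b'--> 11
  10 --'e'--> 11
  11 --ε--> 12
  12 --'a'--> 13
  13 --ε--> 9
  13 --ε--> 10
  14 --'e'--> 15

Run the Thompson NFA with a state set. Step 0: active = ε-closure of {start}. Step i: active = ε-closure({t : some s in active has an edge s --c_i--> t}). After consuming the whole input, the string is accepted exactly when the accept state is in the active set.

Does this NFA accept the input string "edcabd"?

Answer: REJECT

Steps:
start: ε-closure({0}) = {0,2,4,6}
'e' @ 1: {1,2,3,4,5,6,8,9,10,14}
'd' @ 2: {}  — state set empty
rest 'cabd' ignored (set empty)
after full input: {}  (accept=15 not in)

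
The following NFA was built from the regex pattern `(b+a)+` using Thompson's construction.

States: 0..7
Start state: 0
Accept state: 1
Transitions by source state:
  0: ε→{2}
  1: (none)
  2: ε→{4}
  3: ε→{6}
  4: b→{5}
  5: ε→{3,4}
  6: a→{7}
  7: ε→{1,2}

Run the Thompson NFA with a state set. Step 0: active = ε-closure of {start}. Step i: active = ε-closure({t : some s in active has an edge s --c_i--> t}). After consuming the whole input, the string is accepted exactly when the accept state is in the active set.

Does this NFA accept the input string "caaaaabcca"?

Answer: REJECT

Derivation:
start: ε-closure({0}) = {0,2,4}
'c' @ 1: {}  — no active states
rest 'aaaaabcca' ignored (set empty)
final: {}; accept 1 not in set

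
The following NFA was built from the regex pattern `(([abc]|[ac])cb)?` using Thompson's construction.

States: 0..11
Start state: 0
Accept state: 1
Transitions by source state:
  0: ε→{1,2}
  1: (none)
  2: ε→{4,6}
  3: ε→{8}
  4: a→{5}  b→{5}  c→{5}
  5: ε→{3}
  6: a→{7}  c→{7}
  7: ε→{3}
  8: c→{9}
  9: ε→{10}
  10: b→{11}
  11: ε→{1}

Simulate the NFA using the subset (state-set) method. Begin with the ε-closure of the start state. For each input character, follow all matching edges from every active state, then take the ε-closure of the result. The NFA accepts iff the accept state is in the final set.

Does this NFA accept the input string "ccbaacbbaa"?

Answer: REJECT

Derivation:
start: ε-closure({0}) = {0,1,2,4,6}
'c' @ 1: {3,5,7,8}
'c' @ 2: {9,10}
'b' @ 3: {1,11}  [accepting]
'a' @ 4: {}  — state set empty
rest 'acbbaa' ignored (set empty)
end set {} — state 1 not in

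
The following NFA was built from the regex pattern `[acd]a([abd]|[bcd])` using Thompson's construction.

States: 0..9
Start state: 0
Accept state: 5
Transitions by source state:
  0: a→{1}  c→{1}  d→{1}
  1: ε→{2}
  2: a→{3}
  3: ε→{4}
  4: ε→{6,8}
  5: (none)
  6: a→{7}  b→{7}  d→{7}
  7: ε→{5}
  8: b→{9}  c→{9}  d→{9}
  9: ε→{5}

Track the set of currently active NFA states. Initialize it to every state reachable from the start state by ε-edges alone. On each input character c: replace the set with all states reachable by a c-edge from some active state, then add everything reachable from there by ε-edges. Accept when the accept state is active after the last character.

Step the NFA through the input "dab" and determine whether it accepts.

Answer: ACCEPT

Trace:
start: ε-closure({0}) = {0}
'd' @ 1: {1,2}
'a' @ 2: {3,4,6,8}
'b' @ 3: {5,7,9}  [accepting]
after full input: {5,7,9}  (accept=5 in)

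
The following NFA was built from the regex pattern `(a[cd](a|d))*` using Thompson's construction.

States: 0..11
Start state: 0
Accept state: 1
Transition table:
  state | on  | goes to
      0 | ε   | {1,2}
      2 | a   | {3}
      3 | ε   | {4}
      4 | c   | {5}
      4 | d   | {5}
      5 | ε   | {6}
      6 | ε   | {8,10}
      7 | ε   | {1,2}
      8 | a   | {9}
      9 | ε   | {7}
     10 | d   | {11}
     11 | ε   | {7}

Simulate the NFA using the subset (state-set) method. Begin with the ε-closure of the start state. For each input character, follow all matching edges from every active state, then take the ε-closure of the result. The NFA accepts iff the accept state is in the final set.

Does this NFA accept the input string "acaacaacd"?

Answer: ACCEPT

Trace:
initial (ε-close {0}): {0,1,2}
'a' @ 1: {3,4}
'c' @ 2: {5,6,8,10}
'a' @ 3: {1,2,7,9}  (accept∈set)
'a' @ 4: {3,4}
'c' @ 5: {5,6,8,10}
'a' @ 6: {1,2,7,9}  (accept∈set)
'a' @ 7: {3,4}
'c' @ 8: {5,6,8,10}
'd' @ 9: {1,2,7,11}  (accept∈set)
after full input: {1,2,7,11}  (accept=1 in)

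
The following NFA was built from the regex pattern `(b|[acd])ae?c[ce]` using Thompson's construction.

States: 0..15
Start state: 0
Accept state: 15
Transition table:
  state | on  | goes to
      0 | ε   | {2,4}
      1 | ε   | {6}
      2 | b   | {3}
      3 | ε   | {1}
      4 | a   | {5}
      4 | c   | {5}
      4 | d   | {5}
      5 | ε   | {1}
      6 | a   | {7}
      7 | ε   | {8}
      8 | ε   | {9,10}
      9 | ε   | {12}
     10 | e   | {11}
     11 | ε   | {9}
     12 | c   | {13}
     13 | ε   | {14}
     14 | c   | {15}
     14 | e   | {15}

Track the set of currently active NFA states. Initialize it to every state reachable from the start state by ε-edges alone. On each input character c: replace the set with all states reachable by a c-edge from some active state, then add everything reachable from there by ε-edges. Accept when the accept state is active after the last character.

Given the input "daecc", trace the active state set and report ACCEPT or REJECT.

start: ε-closure({0}) = {0,2,4}
'd' @ 1: {1,5,6}
'a' @ 2: {7,8,9,10,12}
'e' @ 3: {9,11,12}
'c' @ 4: {13,14}
'c' @ 5: {15}  ✓accept
final: {15}; accept 15 in set

Answer: ACCEPT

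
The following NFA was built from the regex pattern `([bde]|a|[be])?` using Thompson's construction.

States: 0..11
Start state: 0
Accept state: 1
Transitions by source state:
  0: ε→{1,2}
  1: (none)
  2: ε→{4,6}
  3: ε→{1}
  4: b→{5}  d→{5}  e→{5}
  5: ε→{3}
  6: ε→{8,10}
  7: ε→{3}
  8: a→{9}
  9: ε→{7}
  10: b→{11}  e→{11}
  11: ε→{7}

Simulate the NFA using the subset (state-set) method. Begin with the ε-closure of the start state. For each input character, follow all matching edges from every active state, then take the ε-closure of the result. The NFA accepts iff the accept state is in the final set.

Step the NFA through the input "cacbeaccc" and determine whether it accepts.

Answer: REJECT

Derivation:
S₀ = ε-closure({0}) = {0,1,2,4,6,8,10}
'c' @ 1: {}  — dead — no transitions
rest 'acbeaccc' ignored (set empty)
end set {} — state 1 not in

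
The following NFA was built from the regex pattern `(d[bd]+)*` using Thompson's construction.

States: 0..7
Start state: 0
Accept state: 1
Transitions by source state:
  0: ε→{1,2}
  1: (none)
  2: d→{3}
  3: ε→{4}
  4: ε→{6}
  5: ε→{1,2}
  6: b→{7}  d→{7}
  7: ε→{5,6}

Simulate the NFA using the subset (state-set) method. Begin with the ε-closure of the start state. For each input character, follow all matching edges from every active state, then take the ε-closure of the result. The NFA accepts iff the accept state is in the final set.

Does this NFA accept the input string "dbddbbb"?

Answer: ACCEPT

Trace:
start: ε-closure({0}) = {0,1,2}
'd' @ 1: {3,4,6}
'b' @ 2: {1,2,5,6,7}  ✓accept
'd' @ 3: {1,2,3,4,5,6,7}  ✓accept
'd' @ 4: {1,2,3,4,5,6,7}  ✓accept
'b' @ 5: {1,2,5,6,7}  ✓accept
'b' @ 6: {1,2,5,6,7}  ✓accept
'b' @ 7: {1,2,5,6,7}  ✓accept
end set {1,2,5,6,7} — state 1 in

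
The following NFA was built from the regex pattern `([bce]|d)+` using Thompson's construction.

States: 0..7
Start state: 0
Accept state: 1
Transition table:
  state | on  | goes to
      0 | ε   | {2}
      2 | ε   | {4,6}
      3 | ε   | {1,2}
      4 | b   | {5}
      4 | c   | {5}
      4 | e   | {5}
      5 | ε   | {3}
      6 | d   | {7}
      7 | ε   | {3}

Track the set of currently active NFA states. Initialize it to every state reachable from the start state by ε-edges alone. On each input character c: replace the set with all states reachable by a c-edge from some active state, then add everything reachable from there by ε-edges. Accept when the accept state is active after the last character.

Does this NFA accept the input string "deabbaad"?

S₀ = ε-closure({0}) = {0,2,4,6}
'd' @ 1: {1,2,3,4,6,7}  (accept∈set)
'e' @ 2: {1,2,3,4,5,6}  (accept∈set)
'a' @ 3: {}  — dead — no transitions
rest 'bbaad' ignored (set empty)
end set {} — state 1 not in

Answer: REJECT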